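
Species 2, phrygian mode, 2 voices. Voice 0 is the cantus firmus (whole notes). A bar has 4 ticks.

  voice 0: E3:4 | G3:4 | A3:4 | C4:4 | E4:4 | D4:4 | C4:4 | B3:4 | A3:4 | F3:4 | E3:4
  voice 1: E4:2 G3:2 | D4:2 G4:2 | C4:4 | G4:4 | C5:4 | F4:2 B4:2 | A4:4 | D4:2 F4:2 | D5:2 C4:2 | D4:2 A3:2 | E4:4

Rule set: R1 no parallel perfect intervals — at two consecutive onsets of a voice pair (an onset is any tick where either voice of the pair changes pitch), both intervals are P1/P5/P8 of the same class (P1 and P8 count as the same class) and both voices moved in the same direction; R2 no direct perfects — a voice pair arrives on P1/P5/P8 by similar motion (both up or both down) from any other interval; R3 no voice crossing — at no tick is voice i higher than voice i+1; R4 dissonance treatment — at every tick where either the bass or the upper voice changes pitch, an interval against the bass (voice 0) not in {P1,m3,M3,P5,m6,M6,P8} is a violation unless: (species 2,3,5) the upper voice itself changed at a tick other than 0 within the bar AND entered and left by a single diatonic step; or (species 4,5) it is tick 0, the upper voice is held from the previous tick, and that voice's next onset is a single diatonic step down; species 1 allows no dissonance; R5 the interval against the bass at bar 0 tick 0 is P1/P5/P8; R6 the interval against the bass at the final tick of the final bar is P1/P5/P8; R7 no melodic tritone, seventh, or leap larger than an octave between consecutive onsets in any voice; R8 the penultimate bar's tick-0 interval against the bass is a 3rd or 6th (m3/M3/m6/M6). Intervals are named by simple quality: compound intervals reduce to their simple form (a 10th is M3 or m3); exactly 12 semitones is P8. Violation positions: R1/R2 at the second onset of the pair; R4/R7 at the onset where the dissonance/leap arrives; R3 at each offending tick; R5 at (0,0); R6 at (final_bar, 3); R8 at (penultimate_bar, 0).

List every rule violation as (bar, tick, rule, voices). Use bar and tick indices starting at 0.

(1, 0, R2, (0, 1))
(3, 0, R2, (0, 1))
(5, 2, R7, (1,))
(7, 2, R4, (0, 1))
(8, 0, R4, (0, 1))
(8, 2, R7, (1,))

bar 0: v0=E3 v1=E4 downbeat P8
bar 1: v0=G3 v1=D4 downbeat P5
bar 2: v0=A3 v1=C4 downbeat m3
bar 3: v0=C4 v1=G4 downbeat P5
bar 4: v0=E4 v1=C5 downbeat m6
bar 5: v0=D4 v1=F4 downbeat m3
bar 6: v0=C4 v1=A4 downbeat M6
bar 7: v0=B3 v1=D4 downbeat m3
bar 8: v0=A3 v1=D5 downbeat P4
bar 9: v0=F3 v1=D4 downbeat M6
bar 10: v0=E3 v1=E4 downbeat P8
  -> R2 @ bar 1 tick 0 v(0, 1): E3/G3 m3 -> G3/D4 P5 similar
  -> R2 @ bar 3 tick 0 v(0, 1): A3/C4 m3 -> C4/G4 P5 similar
  -> R7 @ bar 5 tick 2 v(1,): F4->B4 leap 6st
  -> R4 @ bar 7 tick 2 v(0, 1): B3/F4 TT untreated
  -> R4 @ bar 8 tick 0 v(0, 1): A3/D5 P4 untreated
  -> R7 @ bar 8 tick 2 v(1,): D5->C4 leap 14st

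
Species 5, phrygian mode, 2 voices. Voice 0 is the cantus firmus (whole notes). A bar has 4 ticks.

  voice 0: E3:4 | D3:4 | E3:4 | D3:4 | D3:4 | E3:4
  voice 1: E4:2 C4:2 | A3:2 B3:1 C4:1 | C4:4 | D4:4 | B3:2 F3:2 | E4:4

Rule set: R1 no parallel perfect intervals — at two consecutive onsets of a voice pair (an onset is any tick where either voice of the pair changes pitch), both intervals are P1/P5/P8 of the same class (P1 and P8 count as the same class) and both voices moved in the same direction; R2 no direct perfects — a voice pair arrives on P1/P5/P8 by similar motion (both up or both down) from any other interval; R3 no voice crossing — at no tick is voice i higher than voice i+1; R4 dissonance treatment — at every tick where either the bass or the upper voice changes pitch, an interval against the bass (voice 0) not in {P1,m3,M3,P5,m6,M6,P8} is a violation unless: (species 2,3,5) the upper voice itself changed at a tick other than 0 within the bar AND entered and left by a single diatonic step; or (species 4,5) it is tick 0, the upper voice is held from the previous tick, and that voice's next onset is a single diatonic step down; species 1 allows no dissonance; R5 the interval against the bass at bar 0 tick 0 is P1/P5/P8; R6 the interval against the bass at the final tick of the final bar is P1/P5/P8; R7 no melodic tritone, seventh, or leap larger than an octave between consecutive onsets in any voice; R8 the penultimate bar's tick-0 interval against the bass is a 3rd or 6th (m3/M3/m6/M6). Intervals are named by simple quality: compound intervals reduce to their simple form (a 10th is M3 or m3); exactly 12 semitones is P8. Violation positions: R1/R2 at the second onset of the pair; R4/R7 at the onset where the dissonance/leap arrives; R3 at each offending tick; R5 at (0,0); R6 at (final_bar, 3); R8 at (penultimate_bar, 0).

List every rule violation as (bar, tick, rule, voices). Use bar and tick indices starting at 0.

bar 0: v0=E3 v1=E4 downbeat P8
bar 1: v0=D3 v1=A3 downbeat P5
bar 2: v0=E3 v1=C4 downbeat m6
bar 3: v0=D3 v1=D4 downbeat P8
bar 4: v0=D3 v1=B3 downbeat M6
bar 5: v0=E3 v1=E4 downbeat P8
  -> R2 @ bar 1 tick 0 v(0, 1): E3/C4 m6 -> D3/A3 P5 similar
  -> R7 @ bar 4 tick 2 v(1,): B3->F3 leap 6st
  -> R2 @ bar 5 tick 0 v(0, 1): D3/F3 m3 -> E3/E4 P8 similar
  -> R7 @ bar 5 tick 0 v(1,): F3->E4 leap 11st

(1, 0, R2, (0, 1))
(4, 2, R7, (1,))
(5, 0, R2, (0, 1))
(5, 0, R7, (1,))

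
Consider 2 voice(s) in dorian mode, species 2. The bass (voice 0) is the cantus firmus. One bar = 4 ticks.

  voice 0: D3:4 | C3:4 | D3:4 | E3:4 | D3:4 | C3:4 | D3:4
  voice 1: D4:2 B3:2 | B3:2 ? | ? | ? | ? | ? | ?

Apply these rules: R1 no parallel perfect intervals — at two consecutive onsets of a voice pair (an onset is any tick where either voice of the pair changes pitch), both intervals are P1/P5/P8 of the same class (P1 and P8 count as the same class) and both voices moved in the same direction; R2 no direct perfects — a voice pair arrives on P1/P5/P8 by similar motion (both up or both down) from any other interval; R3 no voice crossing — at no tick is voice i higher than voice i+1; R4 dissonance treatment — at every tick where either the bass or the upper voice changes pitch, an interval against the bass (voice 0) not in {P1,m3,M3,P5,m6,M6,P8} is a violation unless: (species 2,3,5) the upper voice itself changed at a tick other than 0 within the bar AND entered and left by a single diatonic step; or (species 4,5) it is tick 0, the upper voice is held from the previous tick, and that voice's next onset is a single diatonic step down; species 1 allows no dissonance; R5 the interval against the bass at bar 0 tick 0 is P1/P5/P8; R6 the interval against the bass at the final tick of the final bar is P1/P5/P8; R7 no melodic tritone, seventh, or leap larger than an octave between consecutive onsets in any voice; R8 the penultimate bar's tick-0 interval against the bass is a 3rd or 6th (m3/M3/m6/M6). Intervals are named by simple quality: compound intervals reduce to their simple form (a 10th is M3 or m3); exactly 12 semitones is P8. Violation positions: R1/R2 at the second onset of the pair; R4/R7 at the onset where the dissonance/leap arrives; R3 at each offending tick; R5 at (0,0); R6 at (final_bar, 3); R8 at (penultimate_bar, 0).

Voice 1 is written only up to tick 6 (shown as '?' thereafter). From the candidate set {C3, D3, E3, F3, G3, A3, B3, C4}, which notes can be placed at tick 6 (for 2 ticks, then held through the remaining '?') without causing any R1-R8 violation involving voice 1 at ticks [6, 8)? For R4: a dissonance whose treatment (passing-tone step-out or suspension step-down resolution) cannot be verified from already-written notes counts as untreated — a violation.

C3: violates R7
D3: violates R4
E3: legal
F3: violates R4,R7
G3: legal
A3: legal
B3: legal
C4: legal

{A3, B3, C4, E3, G3}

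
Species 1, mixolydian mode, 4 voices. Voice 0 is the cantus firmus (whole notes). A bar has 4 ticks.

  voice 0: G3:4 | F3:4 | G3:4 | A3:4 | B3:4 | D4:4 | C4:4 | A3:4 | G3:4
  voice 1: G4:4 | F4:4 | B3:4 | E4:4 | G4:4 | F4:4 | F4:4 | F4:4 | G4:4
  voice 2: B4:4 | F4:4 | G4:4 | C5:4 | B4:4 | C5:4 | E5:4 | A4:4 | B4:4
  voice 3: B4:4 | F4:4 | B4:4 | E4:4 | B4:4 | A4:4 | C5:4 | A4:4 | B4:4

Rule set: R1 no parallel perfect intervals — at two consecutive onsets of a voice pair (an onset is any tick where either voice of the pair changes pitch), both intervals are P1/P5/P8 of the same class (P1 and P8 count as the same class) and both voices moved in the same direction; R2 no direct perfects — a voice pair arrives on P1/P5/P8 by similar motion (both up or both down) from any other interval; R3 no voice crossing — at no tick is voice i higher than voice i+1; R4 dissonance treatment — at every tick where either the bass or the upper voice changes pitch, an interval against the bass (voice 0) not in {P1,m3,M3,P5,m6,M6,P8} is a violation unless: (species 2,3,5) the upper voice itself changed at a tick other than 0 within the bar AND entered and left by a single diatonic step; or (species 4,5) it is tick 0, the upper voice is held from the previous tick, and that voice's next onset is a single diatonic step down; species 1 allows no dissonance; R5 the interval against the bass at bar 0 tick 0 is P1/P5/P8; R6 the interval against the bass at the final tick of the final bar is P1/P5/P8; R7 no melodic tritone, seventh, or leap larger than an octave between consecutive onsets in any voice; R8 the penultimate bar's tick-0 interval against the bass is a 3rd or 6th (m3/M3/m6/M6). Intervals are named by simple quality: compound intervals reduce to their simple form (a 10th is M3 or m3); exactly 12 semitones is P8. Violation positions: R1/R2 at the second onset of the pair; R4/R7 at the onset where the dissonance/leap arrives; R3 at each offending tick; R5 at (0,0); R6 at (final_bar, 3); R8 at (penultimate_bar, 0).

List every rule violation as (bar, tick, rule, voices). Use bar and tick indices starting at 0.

bar 0: v0=G3 v1=G4 v2=B4 v3=B4 downbeat M3
bar 1: v0=F3 v1=F4 v2=F4 v3=F4 downbeat P8
bar 2: v0=G3 v1=B3 v2=G4 v3=B4 downbeat M3
bar 3: v0=A3 v1=E4 v2=C5 v3=E4 downbeat P5
bar 4: v0=B3 v1=G4 v2=B4 v3=B4 downbeat P8
bar 5: v0=D4 v1=F4 v2=C5 v3=A4 downbeat P5
bar 6: v0=C4 v1=F4 v2=E5 v3=C5 downbeat P8
bar 7: v0=A3 v1=F4 v2=A4 v3=A4 downbeat P8
bar 8: v0=G3 v1=G4 v2=B4 v3=B4 downbeat M3
  -> R5 @ bar 0 tick 0 v(0, 2): opens on M3
  -> R5 @ bar 0 tick 0 v(0, 3): opens on M3
  -> R1 @ bar 1 tick 0 v(0, 1): G3/G4 P8 -> F3/F4 P8 similar
  -> R1 @ bar 1 tick 0 v(2, 3): B4/B4 P1 -> F4/F4 P1 similar
  -> R2 @ bar 1 tick 0 v(0, 2): G3/B4 M3 -> F3/F4 P8 similar
  -> R2 @ bar 1 tick 0 v(0, 3): G3/B4 M3 -> F3/F4 P8 similar
  -> R2 @ bar 1 tick 0 v(1, 2): G4/B4 M3 -> F4/F4 P1 similar
  -> R2 @ bar 1 tick 0 v(1, 3): G4/B4 M3 -> F4/F4 P1 similar
  -> R7 @ bar 1 tick 0 v(2,): B4->F4 leap 6st
  -> R7 @ bar 1 tick 0 v(3,): B4->F4 leap 6st
  -> R1 @ bar 2 tick 0 v(0, 2): F3/F4 P8 -> G3/G4 P8 similar
  -> R7 @ bar 2 tick 0 v(1,): F4->B3 leap 6st
  -> R7 @ bar 2 tick 0 v(3,): F4->B4 leap 6st
  -> R2 @ bar 3 tick 0 v(0, 1): G3/B3 M3 -> A3/E4 P5 similar
  -> R3 @ bar 3 tick 0 v(2, 3): C5 above E4
  -> R3 @ bar 3 tick 1 v(2, 3): C5 above E4
  -> R3 @ bar 3 tick 2 v(2, 3): C5 above E4
  -> R3 @ bar 3 tick 3 v(2, 3): C5 above E4
  -> R2 @ bar 4 tick 0 v(0, 3): A3/E4 P5 -> B3/B4 P8 similar
  -> R3 @ bar 5 tick 0 v(2, 3): C5 above A4
  -> R4 @ bar 5 tick 0 v(0, 2): D4/C5 m7 untreated
  -> R3 @ bar 5 tick 1 v(2, 3): C5 above A4
  -> R3 @ bar 5 tick 2 v(2, 3): C5 above A4
  -> R3 @ bar 5 tick 3 v(2, 3): C5 above A4
  -> R3 @ bar 6 tick 0 v(2, 3): E5 above C5
  -> R4 @ bar 6 tick 0 v(0, 1): C4/F4 P4 untreated
  -> R3 @ bar 6 tick 1 v(2, 3): E5 above C5
  -> R3 @ bar 6 tick 2 v(2, 3): E5 above C5
  -> R3 @ bar 6 tick 3 v(2, 3): E5 above C5
  -> R1 @ bar 7 tick 0 v(0, 3): C4/C5 P8 -> A3/A4 P8 similar
  -> R2 @ bar 7 tick 0 v(0, 2): C4/E5 M3 -> A3/A4 P8 similar
  -> R2 @ bar 7 tick 0 v(2, 3): E5/C5 M3 -> A4/A4 P1 similar
  -> R8 @ bar 7 tick 0 v(0, 2): penult P8 not 3rd/6th
  -> R8 @ bar 7 tick 0 v(0, 3): penult P8 not 3rd/6th
  -> R1 @ bar 8 tick 0 v(2, 3): A4/A4 P1 -> B4/B4 P1 similar
  -> R6 @ bar 8 tick 3 v(0, 2): closes on M3
  -> R6 @ bar 8 tick 3 v(0, 3): closes on M3

(0, 0, R5, (0, 2))
(0, 0, R5, (0, 3))
(1, 0, R1, (0, 1))
(1, 0, R1, (2, 3))
(1, 0, R2, (0, 2))
(1, 0, R2, (0, 3))
(1, 0, R2, (1, 2))
(1, 0, R2, (1, 3))
(1, 0, R7, (2,))
(1, 0, R7, (3,))
(2, 0, R1, (0, 2))
(2, 0, R7, (1,))
(2, 0, R7, (3,))
(3, 0, R2, (0, 1))
(3, 0, R3, (2, 3))
(3, 1, R3, (2, 3))
(3, 2, R3, (2, 3))
(3, 3, R3, (2, 3))
(4, 0, R2, (0, 3))
(5, 0, R3, (2, 3))
(5, 0, R4, (0, 2))
(5, 1, R3, (2, 3))
(5, 2, R3, (2, 3))
(5, 3, R3, (2, 3))
(6, 0, R3, (2, 3))
(6, 0, R4, (0, 1))
(6, 1, R3, (2, 3))
(6, 2, R3, (2, 3))
(6, 3, R3, (2, 3))
(7, 0, R1, (0, 3))
(7, 0, R2, (0, 2))
(7, 0, R2, (2, 3))
(7, 0, R8, (0, 2))
(7, 0, R8, (0, 3))
(8, 0, R1, (2, 3))
(8, 3, R6, (0, 2))
(8, 3, R6, (0, 3))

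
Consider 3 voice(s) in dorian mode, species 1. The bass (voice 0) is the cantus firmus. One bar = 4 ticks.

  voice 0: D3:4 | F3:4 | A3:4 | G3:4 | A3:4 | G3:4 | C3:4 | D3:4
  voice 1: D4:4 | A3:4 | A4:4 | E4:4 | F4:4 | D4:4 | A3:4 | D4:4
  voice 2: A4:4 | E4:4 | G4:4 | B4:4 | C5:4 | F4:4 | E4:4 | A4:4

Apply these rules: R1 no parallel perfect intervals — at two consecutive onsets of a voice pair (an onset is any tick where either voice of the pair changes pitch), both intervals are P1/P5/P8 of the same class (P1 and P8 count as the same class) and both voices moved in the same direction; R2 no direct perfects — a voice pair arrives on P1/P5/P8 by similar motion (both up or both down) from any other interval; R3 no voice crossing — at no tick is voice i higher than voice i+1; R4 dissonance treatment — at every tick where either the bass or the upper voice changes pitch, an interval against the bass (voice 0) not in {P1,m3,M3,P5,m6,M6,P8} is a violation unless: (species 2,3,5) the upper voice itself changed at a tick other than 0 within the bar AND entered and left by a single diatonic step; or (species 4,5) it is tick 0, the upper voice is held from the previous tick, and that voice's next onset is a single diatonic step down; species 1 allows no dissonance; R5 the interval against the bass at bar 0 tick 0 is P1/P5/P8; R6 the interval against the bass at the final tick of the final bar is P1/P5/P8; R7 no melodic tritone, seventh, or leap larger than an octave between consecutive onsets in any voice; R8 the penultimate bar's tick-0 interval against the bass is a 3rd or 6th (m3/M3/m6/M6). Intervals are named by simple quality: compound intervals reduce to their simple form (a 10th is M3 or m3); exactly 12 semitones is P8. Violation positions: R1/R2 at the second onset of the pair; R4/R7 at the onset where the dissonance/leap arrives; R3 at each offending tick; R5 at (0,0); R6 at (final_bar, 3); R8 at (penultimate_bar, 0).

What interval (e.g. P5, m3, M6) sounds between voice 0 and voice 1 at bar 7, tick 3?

voice 0=D3 voice 1=D4 -> P8

P8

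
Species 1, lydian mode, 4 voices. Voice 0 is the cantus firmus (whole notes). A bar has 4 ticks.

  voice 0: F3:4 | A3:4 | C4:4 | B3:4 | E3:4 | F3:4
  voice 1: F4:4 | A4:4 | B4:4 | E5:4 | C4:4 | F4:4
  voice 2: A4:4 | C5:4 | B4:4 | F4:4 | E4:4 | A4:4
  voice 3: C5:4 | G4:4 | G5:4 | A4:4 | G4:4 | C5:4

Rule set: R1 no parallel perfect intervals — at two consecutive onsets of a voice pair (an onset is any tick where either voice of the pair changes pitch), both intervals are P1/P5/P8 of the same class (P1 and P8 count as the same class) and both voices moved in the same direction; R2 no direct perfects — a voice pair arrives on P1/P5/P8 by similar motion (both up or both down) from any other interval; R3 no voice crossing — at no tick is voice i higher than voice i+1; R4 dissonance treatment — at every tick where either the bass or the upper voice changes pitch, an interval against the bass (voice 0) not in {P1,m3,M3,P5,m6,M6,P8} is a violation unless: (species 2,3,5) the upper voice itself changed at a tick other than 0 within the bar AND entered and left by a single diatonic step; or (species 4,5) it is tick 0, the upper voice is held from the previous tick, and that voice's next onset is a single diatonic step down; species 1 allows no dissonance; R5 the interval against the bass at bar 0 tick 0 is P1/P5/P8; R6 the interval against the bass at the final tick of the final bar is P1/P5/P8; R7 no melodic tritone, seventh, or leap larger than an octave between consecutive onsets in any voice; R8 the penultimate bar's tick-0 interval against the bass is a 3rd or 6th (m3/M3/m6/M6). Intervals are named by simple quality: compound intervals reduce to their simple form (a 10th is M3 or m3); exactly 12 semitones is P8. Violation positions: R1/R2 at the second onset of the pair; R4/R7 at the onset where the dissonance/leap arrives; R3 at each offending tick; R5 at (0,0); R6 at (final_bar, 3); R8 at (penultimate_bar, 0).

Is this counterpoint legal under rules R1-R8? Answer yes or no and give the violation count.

bar 0: v0=F3 v1=F4 v2=A4 v3=C5 (P5)
bar 1: v0=A3 v1=A4 v2=C5 v3=G4 (m7)
bar 2: v0=C4 v1=B4 v2=B4 v3=G5 (P5)
bar 3: v0=B3 v1=E5 v2=F4 v3=A4 (m7)
bar 4: v0=E3 v1=C4 v2=E4 v3=G4 (m3)
bar 5: v0=F3 v1=F4 v2=A4 v3=C5 (P5)
  R5 @ bar0.0: opens on M3
  R1 @ bar1.0: F3/F4 P8 -> A3/A4 P8 similar
  R3 @ bar1.0: C5 above G4
  R4 @ bar1.0: A3/G4 m7 untreated
  R3 @ bar1.1: C5 above G4
  R3 @ bar1.2: C5 above G4
  R3 @ bar1.3: C5 above G4
  R2 @ bar2.0: A3/G4 m7 -> C4/G5 P5 similar
  R4 @ bar2.0: C4/B4 M7 untreated
  R4 @ bar2.0: C4/B4 M7 untreated
  R3 @ bar3.0: E5 above F4
  R4 @ bar3.0: B3/E5 P4 untreated
  R4 @ bar3.0: B3/F4 TT untreated
  R4 @ bar3.0: B3/A4 m7 untreated
  R7 @ bar3.0: B4->F4 leap 6st
  R7 @ bar3.0: G5->A4 leap 10st
  R3 @ bar3.1: E5 above F4
  R3 @ bar3.2: E5 above F4
  R3 @ bar3.3: E5 above F4
  R1 @ bar4.0: E5/A4 P5 -> C4/G4 P5 similar
  R2 @ bar4.0: B3/F4 TT -> E3/E4 P8 similar
  R7 @ bar4.0: E5->C4 leap 16st
  R8 @ bar4.0: penult P8 not 3rd/6th
  R1 @ bar5.0: C4/G4 P5 -> F4/C5 P5 similar
  R2 @ bar5.0: E3/C4 m6 -> F3/F4 P8 similar
  R2 @ bar5.0: E3/G4 m3 -> F3/C5 P5 similar
  R6 @ bar5.3: closes on M3

No (27 violations)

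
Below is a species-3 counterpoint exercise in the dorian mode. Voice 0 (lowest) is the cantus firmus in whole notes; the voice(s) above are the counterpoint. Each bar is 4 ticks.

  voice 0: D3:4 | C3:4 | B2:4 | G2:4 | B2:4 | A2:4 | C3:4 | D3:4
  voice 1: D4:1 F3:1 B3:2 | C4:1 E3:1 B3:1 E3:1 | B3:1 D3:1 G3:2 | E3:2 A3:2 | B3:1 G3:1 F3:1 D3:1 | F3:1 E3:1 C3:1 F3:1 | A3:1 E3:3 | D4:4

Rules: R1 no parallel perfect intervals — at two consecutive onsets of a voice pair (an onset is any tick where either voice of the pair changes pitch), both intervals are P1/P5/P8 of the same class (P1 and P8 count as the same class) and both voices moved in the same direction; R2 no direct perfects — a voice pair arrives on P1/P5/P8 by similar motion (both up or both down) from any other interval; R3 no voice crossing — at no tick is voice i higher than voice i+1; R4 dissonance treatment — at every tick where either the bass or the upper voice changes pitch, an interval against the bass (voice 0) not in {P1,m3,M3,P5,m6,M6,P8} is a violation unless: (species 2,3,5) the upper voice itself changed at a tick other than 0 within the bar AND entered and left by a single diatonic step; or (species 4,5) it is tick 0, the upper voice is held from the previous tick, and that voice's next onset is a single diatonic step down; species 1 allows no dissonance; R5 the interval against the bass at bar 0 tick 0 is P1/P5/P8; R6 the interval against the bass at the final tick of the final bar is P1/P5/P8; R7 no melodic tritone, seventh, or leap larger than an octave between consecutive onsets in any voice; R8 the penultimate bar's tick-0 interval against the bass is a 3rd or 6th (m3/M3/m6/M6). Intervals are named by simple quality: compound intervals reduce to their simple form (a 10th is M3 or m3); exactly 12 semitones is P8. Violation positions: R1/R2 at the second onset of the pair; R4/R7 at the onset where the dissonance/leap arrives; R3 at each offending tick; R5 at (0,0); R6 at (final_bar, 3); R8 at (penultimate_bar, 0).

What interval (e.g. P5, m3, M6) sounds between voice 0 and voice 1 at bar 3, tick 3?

voice 0=G2 voice 1=A3 -> M2

M2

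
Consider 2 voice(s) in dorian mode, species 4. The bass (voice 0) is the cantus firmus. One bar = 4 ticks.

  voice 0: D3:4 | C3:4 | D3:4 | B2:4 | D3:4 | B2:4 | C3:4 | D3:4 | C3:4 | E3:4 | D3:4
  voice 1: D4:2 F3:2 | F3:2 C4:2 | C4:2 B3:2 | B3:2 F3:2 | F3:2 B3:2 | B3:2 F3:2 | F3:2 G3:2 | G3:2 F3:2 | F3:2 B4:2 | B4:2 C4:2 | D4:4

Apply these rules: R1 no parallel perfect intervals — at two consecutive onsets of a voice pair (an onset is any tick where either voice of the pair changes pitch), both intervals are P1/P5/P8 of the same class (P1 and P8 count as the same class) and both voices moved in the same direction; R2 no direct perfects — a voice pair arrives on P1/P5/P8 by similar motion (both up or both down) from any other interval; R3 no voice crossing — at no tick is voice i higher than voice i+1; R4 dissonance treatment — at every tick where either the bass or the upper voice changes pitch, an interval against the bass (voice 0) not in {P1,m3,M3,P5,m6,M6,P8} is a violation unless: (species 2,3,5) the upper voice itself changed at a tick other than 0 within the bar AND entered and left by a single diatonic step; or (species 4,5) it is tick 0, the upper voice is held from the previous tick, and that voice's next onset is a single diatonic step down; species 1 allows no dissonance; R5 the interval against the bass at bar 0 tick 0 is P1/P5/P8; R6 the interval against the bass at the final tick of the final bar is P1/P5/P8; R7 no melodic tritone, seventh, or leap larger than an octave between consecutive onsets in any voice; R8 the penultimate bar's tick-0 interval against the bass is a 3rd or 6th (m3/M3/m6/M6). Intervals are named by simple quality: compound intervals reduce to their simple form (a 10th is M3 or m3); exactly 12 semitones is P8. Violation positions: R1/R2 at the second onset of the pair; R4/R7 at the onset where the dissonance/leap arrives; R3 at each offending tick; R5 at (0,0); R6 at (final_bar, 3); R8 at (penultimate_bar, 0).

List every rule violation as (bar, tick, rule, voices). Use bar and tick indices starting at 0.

(1, 0, R4, (0, 1))
(3, 2, R4, (0, 1))
(3, 2, R7, (1,))
(4, 2, R7, (1,))
(5, 2, R4, (0, 1))
(5, 2, R7, (1,))
(6, 0, R4, (0, 1))
(8, 0, R4, (0, 1))
(8, 2, R4, (0, 1))
(8, 2, R7, (1,))
(9, 0, R8, (0, 1))
(9, 2, R7, (1,))

bar 0: v0=D3 v1=D4 downbeat P8
bar 1: v0=C3 v1=F3 downbeat P4
bar 2: v0=D3 v1=C4 downbeat m7
bar 3: v0=B2 v1=B3 downbeat P8
bar 4: v0=D3 v1=F3 downbeat m3
bar 5: v0=B2 v1=B3 downbeat P8
bar 6: v0=C3 v1=F3 downbeat P4
bar 7: v0=D3 v1=G3 downbeat P4
bar 8: v0=C3 v1=F3 downbeat P4
bar 9: v0=E3 v1=B4 downbeat P5
bar 10: v0=D3 v1=D4 downbeat P8
  -> R4 @ bar 1 tick 0 v(0, 1): C3/F3 P4 untreated
  -> R4 @ bar 3 tick 2 v(0, 1): B2/F3 TT untreated
  -> R7 @ bar 3 tick 2 v(1,): B3->F3 leap 6st
  -> R7 @ bar 4 tick 2 v(1,): F3->B3 leap 6st
  -> R4 @ bar 5 tick 2 v(0, 1): B2/F3 TT untreated
  -> R7 @ bar 5 tick 2 v(1,): B3->F3 leap 6st
  -> R4 @ bar 6 tick 0 v(0, 1): C3/F3 P4 untreated
  -> R4 @ bar 8 tick 0 v(0, 1): C3/F3 P4 untreated
  -> R4 @ bar 8 tick 2 v(0, 1): C3/B4 M7 untreated
  -> R7 @ bar 8 tick 2 v(1,): F3->B4 leap 18st
  -> R8 @ bar 9 tick 0 v(0, 1): penult P5 not 3rd/6th
  -> R7 @ bar 9 tick 2 v(1,): B4->C4 leap 11st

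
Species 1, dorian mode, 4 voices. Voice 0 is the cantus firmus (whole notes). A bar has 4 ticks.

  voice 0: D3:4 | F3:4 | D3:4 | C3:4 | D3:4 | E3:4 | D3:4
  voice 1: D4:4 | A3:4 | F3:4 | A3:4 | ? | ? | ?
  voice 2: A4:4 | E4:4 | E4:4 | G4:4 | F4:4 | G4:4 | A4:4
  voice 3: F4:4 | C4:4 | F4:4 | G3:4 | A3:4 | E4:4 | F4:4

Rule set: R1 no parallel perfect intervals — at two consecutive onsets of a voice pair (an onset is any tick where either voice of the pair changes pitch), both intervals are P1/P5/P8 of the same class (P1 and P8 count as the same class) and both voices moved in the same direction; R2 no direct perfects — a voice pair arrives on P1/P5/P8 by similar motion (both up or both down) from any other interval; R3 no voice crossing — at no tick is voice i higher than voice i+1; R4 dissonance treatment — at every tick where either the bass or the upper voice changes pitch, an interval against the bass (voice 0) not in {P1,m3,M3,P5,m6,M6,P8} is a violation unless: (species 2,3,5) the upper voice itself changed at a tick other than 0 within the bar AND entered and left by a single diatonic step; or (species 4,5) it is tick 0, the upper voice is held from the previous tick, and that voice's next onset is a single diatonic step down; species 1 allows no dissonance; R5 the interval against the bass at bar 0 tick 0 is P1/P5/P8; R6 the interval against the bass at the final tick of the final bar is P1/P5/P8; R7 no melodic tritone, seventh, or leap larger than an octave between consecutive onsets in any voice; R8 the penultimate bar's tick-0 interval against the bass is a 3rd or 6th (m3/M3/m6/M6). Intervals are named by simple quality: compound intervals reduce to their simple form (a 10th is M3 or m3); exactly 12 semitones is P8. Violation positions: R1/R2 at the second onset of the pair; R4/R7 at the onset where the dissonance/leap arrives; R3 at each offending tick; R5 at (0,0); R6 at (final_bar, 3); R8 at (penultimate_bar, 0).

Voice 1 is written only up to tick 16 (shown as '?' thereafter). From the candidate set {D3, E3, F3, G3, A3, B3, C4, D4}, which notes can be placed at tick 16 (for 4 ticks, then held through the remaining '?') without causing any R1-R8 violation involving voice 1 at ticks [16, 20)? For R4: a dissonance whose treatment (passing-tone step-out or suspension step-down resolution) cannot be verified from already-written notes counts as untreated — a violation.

{A3, B3, D3}

D3: legal
E3: violates R4
F3: violates R2
G3: violates R4
A3: legal
B3: legal
C4: violates R4
D4: violates R2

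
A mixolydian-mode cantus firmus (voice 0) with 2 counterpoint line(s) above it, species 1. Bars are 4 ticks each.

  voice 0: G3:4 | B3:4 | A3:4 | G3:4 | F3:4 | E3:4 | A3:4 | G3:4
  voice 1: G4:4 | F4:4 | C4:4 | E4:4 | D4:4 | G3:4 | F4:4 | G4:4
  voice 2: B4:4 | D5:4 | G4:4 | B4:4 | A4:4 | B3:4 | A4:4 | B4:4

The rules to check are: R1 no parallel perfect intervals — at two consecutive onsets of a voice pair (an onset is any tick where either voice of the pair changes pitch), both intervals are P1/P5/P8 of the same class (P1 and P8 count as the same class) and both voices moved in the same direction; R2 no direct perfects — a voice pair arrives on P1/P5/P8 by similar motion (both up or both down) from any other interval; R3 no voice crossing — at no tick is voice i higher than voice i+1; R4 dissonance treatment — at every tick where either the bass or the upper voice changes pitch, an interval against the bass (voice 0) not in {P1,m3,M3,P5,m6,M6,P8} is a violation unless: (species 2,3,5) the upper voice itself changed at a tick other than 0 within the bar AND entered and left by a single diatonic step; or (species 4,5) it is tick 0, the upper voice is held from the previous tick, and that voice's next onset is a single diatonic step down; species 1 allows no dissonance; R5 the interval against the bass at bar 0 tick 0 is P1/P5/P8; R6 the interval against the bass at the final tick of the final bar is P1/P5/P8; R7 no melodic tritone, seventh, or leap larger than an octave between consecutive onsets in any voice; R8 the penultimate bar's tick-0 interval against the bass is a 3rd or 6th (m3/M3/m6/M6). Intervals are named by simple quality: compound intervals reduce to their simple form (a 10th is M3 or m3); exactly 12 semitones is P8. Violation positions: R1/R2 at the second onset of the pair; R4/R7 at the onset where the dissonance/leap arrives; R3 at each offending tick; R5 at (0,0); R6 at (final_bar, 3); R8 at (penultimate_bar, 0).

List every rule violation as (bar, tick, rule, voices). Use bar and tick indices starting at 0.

(0, 0, R5, (0, 2))
(1, 0, R4, (0, 1))
(2, 0, R2, (1, 2))
(2, 0, R4, (0, 2))
(3, 0, R1, (1, 2))
(4, 0, R1, (1, 2))
(5, 0, R2, (0, 2))
(5, 0, R7, (2,))
(6, 0, R2, (0, 2))
(6, 0, R7, (1,))
(6, 0, R7, (2,))
(6, 0, R8, (0, 2))
(7, 3, R6, (0, 2))

bar 0: v0=G3 v1=G4 v2=B4 downbeat M3
bar 1: v0=B3 v1=F4 v2=D5 downbeat m3
bar 2: v0=A3 v1=C4 v2=G4 downbeat m7
bar 3: v0=G3 v1=E4 v2=B4 downbeat M3
bar 4: v0=F3 v1=D4 v2=A4 downbeat M3
bar 5: v0=E3 v1=G3 v2=B3 downbeat P5
bar 6: v0=A3 v1=F4 v2=A4 downbeat P8
bar 7: v0=G3 v1=G4 v2=B4 downbeat M3
  -> R5 @ bar 0 tick 0 v(0, 2): opens on M3
  -> R4 @ bar 1 tick 0 v(0, 1): B3/F4 TT untreated
  -> R2 @ bar 2 tick 0 v(1, 2): F4/D5 M6 -> C4/G4 P5 similar
  -> R4 @ bar 2 tick 0 v(0, 2): A3/G4 m7 untreated
  -> R1 @ bar 3 tick 0 v(1, 2): C4/G4 P5 -> E4/B4 P5 similar
  -> R1 @ bar 4 tick 0 v(1, 2): E4/B4 P5 -> D4/A4 P5 similar
  -> R2 @ bar 5 tick 0 v(0, 2): F3/A4 M3 -> E3/B3 P5 similar
  -> R7 @ bar 5 tick 0 v(2,): A4->B3 leap 10st
  -> R2 @ bar 6 tick 0 v(0, 2): E3/B3 P5 -> A3/A4 P8 similar
  -> R7 @ bar 6 tick 0 v(1,): G3->F4 leap 10st
  -> R7 @ bar 6 tick 0 v(2,): B3->A4 leap 10st
  -> R8 @ bar 6 tick 0 v(0, 2): penult P8 not 3rd/6th
  -> R6 @ bar 7 tick 3 v(0, 2): closes on M3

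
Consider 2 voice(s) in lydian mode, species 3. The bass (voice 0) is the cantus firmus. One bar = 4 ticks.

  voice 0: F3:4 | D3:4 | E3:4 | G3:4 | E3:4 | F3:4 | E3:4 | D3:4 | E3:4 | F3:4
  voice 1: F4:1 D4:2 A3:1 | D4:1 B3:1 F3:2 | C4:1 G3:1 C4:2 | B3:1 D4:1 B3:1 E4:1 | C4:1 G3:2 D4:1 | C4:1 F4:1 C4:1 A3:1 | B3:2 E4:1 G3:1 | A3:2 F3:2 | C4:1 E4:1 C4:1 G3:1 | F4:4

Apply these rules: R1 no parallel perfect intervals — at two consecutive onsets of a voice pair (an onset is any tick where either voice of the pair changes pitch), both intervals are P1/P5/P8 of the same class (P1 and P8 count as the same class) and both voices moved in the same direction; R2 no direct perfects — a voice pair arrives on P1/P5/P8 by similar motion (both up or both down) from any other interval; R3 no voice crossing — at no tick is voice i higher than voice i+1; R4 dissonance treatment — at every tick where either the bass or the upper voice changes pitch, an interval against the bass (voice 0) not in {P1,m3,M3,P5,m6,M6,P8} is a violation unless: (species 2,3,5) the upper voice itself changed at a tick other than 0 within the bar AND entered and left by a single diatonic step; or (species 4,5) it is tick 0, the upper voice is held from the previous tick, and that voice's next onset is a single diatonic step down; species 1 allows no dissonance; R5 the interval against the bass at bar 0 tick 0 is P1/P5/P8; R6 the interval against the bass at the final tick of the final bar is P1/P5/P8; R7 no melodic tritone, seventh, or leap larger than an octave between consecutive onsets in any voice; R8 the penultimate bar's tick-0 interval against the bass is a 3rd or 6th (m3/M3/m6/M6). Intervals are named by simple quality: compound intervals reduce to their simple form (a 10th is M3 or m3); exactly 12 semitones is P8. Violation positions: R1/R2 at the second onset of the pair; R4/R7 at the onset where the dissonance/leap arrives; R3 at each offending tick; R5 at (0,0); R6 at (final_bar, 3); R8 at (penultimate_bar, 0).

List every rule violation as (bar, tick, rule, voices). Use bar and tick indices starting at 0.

bar 0: v0=F3 v1=F4 downbeat P8
bar 1: v0=D3 v1=D4 downbeat P8
bar 2: v0=E3 v1=C4 downbeat m6
bar 3: v0=G3 v1=B3 downbeat M3
bar 4: v0=E3 v1=C4 downbeat m6
bar 5: v0=F3 v1=C4 downbeat P5
bar 6: v0=E3 v1=B3 downbeat P5
bar 7: v0=D3 v1=A3 downbeat P5
bar 8: v0=E3 v1=C4 downbeat m6
bar 9: v0=F3 v1=F4 downbeat P8
  -> R7 @ bar 1 tick 2 v(1,): B3->F3 leap 6st
  -> R4 @ bar 4 tick 3 v(0, 1): E3/D4 m7 untreated
  -> R2 @ bar 9 tick 0 v(0, 1): E3/G3 m3 -> F3/F4 P8 similar
  -> R7 @ bar 9 tick 0 v(1,): G3->F4 leap 10st

(1, 2, R7, (1,))
(4, 3, R4, (0, 1))
(9, 0, R2, (0, 1))
(9, 0, R7, (1,))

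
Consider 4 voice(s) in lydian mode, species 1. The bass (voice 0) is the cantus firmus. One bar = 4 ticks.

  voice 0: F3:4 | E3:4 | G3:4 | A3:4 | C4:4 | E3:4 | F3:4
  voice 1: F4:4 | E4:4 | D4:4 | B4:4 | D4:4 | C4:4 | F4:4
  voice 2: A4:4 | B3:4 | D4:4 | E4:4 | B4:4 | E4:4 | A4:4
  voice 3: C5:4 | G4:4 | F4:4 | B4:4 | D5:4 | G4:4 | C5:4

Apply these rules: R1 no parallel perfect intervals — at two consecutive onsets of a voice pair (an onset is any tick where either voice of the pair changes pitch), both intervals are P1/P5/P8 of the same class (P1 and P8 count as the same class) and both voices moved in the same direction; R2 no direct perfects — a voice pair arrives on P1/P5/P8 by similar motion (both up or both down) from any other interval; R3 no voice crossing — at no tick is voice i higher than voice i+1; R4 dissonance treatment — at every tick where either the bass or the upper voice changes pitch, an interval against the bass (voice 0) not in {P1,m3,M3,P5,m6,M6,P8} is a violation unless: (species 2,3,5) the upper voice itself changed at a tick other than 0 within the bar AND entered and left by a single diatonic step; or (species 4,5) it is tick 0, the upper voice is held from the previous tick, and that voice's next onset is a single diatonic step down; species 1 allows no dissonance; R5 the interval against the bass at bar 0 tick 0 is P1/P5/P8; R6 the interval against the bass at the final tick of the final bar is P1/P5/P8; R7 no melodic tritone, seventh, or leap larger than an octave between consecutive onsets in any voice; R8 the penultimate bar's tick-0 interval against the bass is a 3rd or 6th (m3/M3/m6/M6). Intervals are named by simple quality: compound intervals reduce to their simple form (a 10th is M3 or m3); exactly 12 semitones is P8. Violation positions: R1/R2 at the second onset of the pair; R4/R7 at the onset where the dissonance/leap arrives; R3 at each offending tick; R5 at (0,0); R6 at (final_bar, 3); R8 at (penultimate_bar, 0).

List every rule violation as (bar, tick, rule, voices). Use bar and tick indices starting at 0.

(0, 0, R5, (0, 2))
(1, 0, R1, (0, 1))
(1, 0, R2, (0, 2))
(1, 0, R3, (1, 2))
(1, 0, R7, (2,))
(1, 1, R3, (1, 2))
(1, 2, R3, (1, 2))
(1, 3, R3, (1, 2))
(2, 0, R1, (0, 2))
(2, 0, R4, (0, 3))
(3, 0, R1, (0, 2))
(3, 0, R2, (1, 2))
(3, 0, R2, (1, 3))
(3, 0, R2, (2, 3))
(3, 0, R3, (1, 2))
(3, 0, R4, (0, 1))
(3, 0, R4, (0, 3))
(3, 0, R7, (3,))
(3, 1, R3, (1, 2))
(3, 2, R3, (1, 2))
(3, 3, R3, (1, 2))
(4, 0, R4, (0, 1))
(4, 0, R4, (0, 2))
(4, 0, R4, (0, 3))
(5, 0, R2, (0, 2))
(5, 0, R2, (1, 3))
(5, 0, R8, (0, 2))
(6, 0, R1, (1, 3))
(6, 0, R2, (0, 1))
(6, 0, R2, (0, 3))
(6, 3, R6, (0, 2))

bar 0: v0=F3 v1=F4 v2=A4 v3=C5 downbeat P5
bar 1: v0=E3 v1=E4 v2=B3 v3=G4 downbeat m3
bar 2: v0=G3 v1=D4 v2=D4 v3=F4 downbeat m7
bar 3: v0=A3 v1=B4 v2=E4 v3=B4 downbeat M2
bar 4: v0=C4 v1=D4 v2=B4 v3=D5 downbeat M2
bar 5: v0=E3 v1=C4 v2=E4 v3=G4 downbeat m3
bar 6: v0=F3 v1=F4 v2=A4 v3=C5 downbeat P5
  -> R5 @ bar 0 tick 0 v(0, 2): opens on M3
  -> R1 @ bar 1 tick 0 v(0, 1): F3/F4 P8 -> E3/E4 P8 similar
  -> R2 @ bar 1 tick 0 v(0, 2): F3/A4 M3 -> E3/B3 P5 similar
  -> R3 @ bar 1 tick 0 v(1, 2): E4 above B3
  -> R7 @ bar 1 tick 0 v(2,): A4->B3 leap 10st
  -> R3 @ bar 1 tick 1 v(1, 2): E4 above B3
  -> R3 @ bar 1 tick 2 v(1, 2): E4 above B3
  -> R3 @ bar 1 tick 3 v(1, 2): E4 above B3
  -> R1 @ bar 2 tick 0 v(0, 2): E3/B3 P5 -> G3/D4 P5 similar
  -> R4 @ bar 2 tick 0 v(0, 3): G3/F4 m7 untreated
  -> R1 @ bar 3 tick 0 v(0, 2): G3/D4 P5 -> A3/E4 P5 similar
  -> R2 @ bar 3 tick 0 v(1, 2): D4/D4 P1 -> B4/E4 P5 similar
  -> R2 @ bar 3 tick 0 v(1, 3): D4/F4 m3 -> B4/B4 P1 similar
  -> R2 @ bar 3 tick 0 v(2, 3): D4/F4 m3 -> E4/B4 P5 similar
  -> R3 @ bar 3 tick 0 v(1, 2): B4 above E4
  -> R4 @ bar 3 tick 0 v(0, 1): A3/B4 M2 untreated
  -> R4 @ bar 3 tick 0 v(0, 3): A3/B4 M2 untreated
  -> R7 @ bar 3 tick 0 v(3,): F4->B4 leap 6st
  -> R3 @ bar 3 tick 1 v(1, 2): B4 above E4
  -> R3 @ bar 3 tick 2 v(1, 2): B4 above E4
  -> R3 @ bar 3 tick 3 v(1, 2): B4 above E4
  -> R4 @ bar 4 tick 0 v(0, 1): C4/D4 M2 untreated
  -> R4 @ bar 4 tick 0 v(0, 2): C4/B4 M7 untreated
  -> R4 @ bar 4 tick 0 v(0, 3): C4/D5 M2 untreated
  -> R2 @ bar 5 tick 0 v(0, 2): C4/B4 M7 -> E3/E4 P8 similar
  -> R2 @ bar 5 tick 0 v(1, 3): D4/D5 P8 -> C4/G4 P5 similar
  -> R8 @ bar 5 tick 0 v(0, 2): penult P8 not 3rd/6th
  -> R1 @ bar 6 tick 0 v(1, 3): C4/G4 P5 -> F4/C5 P5 similar
  -> R2 @ bar 6 tick 0 v(0, 1): E3/C4 m6 -> F3/F4 P8 similar
  -> R2 @ bar 6 tick 0 v(0, 3): E3/G4 m3 -> F3/C5 P5 similar
  -> R6 @ bar 6 tick 3 v(0, 2): closes on M3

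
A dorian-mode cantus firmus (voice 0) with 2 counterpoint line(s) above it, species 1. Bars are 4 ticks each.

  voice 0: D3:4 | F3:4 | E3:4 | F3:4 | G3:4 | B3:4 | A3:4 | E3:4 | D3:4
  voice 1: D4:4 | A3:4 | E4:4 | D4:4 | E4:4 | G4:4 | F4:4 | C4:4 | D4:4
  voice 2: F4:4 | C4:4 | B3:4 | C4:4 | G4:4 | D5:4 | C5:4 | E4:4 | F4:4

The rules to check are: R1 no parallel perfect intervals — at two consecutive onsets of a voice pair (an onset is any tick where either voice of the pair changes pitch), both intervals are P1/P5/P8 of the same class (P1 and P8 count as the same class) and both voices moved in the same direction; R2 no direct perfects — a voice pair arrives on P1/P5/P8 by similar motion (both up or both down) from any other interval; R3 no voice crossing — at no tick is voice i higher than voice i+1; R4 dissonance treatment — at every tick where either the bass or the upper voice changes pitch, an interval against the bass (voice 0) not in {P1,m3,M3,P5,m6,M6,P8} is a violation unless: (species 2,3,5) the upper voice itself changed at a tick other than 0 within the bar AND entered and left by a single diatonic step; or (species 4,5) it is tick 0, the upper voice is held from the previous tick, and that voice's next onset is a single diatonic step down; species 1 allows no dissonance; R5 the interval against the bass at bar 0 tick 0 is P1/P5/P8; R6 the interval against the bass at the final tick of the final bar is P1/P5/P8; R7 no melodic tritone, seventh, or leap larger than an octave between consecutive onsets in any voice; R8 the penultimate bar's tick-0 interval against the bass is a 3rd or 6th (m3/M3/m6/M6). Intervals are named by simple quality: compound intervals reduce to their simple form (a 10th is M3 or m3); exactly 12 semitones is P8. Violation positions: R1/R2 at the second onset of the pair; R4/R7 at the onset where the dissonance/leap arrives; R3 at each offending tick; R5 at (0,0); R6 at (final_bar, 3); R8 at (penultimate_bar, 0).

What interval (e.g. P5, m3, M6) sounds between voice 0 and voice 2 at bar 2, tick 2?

P5

voice 0=E3 voice 2=B3 -> P5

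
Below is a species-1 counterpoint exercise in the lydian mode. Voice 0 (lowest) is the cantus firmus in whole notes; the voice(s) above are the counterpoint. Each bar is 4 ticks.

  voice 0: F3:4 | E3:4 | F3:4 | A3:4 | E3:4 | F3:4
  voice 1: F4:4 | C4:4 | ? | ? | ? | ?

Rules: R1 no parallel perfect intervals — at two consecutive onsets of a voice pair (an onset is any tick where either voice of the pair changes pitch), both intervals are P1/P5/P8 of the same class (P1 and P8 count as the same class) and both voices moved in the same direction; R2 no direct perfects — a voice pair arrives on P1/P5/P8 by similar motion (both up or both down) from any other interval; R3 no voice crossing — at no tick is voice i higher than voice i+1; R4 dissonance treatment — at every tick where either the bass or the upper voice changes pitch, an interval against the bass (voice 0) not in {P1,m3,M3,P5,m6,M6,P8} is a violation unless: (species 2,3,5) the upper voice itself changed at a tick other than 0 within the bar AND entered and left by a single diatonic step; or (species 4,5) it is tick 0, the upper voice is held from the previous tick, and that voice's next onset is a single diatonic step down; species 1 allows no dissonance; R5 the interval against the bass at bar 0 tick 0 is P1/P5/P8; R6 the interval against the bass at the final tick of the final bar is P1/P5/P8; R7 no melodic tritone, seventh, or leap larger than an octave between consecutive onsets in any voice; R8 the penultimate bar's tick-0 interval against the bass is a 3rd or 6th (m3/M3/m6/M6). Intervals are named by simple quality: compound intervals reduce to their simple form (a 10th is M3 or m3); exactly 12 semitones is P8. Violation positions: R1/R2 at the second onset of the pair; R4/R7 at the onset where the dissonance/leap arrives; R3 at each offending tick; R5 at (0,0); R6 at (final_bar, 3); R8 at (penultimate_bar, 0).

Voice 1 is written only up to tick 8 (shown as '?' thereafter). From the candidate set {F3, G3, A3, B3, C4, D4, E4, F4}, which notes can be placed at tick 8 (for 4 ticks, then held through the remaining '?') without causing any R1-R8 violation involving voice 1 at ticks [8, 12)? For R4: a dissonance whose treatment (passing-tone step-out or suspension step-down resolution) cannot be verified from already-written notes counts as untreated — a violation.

F3: legal
G3: violates R4
A3: legal
B3: violates R4
C4: legal
D4: legal
E4: violates R4
F4: violates R2

{A3, C4, D4, F3}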